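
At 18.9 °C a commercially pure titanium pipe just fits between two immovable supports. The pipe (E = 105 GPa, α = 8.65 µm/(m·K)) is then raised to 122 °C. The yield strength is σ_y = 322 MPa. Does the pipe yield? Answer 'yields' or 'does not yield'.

does not yield

ΔT = 103.1 K. Constrained thermal stress σ = E·α·ΔT = 105.0×10³ MPa × 8.65×10⁻⁶ × 103.1 = 93.6 MPa (compressive).
Compare to σ_y = 322 MPa: σ < σ_y, so it does not yield.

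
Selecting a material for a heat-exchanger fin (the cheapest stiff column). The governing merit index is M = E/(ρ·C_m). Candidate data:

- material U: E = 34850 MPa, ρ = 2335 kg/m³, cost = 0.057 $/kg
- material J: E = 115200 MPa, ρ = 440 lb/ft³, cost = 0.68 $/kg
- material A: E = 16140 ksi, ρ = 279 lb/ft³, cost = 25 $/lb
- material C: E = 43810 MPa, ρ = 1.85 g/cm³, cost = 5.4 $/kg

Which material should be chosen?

material U

Normalizing units and computing the index:
  material U: E = 34.85 GPa, ρ = 2335 kg/m³, cost = 0.05700 $/kg
  material J: E = 115.2 GPa, ρ = 7048 kg/m³, cost = 0.6800 $/kg
  material A: E = 111.3 GPa, ρ = 4469 kg/m³, cost = 55.11 $/kg
  material C: E = 43.81 GPa, ρ = 1850 kg/m³, cost = 5.400 $/kg
  material U: M = 262 MN·m per $
  material J: M = 24.0 MN·m per $
  material C: M = 4.39 MN·m per $
  material A: M = 0.452 MN·m per $
Highest index: material U.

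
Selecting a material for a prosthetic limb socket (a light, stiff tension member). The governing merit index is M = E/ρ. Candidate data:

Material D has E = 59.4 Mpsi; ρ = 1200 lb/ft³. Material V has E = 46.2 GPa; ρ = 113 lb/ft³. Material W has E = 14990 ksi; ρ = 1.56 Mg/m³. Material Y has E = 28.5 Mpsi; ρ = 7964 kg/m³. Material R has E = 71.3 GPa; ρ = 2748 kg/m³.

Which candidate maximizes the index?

material W

Convert each candidate to consistent units, then evaluate M:
  material D: E = 409.5 GPa, ρ = 19220 kg/m³
  material V: E = 46.20 GPa, ρ = 1810 kg/m³
  material W: E = 103.4 GPa, ρ = 1560 kg/m³
  material Y: E = 196.5 GPa, ρ = 7964 kg/m³
  material R: E = 71.30 GPa, ρ = 2748 kg/m³
  material W: M = 66.3 MN·m/kg
  material R: M = 25.9 MN·m/kg
  material V: M = 25.5 MN·m/kg
  material Y: M = 24.7 MN·m/kg
  material D: M = 21.3 MN·m/kg
Material W has the largest M.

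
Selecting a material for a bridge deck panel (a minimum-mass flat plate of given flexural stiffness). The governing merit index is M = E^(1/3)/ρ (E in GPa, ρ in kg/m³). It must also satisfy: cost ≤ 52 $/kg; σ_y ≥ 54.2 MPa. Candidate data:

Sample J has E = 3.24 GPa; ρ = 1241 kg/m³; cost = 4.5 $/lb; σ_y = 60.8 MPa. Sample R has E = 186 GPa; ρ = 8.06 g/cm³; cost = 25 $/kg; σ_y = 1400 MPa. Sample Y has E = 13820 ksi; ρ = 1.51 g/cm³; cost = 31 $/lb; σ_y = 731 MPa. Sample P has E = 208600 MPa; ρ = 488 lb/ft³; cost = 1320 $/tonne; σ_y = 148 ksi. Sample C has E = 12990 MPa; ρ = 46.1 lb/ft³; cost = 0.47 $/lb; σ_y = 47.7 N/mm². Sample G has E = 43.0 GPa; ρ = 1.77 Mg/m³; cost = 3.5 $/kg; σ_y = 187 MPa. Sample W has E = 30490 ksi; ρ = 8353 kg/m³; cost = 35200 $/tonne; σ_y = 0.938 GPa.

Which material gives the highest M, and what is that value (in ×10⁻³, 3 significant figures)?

Screen on constraints: cost ≤ 52 $/kg; σ_y ≥ 54.2 MPa. Survivors: sample J, sample R, sample P, sample G, sample W.
After converting to SI:
  sample J: E = 3.240 GPa, ρ = 1241 kg/m³
  sample R: E = 186.0 GPa, ρ = 8060 kg/m³
  sample P: E = 208.6 GPa, ρ = 7817 kg/m³
  sample G: E = 43.00 GPa, ρ = 1770 kg/m³
  sample W: E = 210.2 GPa, ρ = 8353 kg/m³
  sample G: M = 1.98×10⁻³
  sample J: M = 1.19×10⁻³
  sample P: M = 0.759×10⁻³
  sample W: M = 0.712×10⁻³
  sample R: M = 0.708×10⁻³
Highest index: sample G.

sample G, M = 1.98×10⁻³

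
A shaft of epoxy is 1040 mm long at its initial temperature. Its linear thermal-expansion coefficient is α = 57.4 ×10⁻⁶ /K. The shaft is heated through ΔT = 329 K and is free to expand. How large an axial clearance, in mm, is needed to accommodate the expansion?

ΔL = α·L₀·ΔT = 57.4×10⁻⁶ × 1040 mm × 329.0 K = 19.6 mm.

19.6 mm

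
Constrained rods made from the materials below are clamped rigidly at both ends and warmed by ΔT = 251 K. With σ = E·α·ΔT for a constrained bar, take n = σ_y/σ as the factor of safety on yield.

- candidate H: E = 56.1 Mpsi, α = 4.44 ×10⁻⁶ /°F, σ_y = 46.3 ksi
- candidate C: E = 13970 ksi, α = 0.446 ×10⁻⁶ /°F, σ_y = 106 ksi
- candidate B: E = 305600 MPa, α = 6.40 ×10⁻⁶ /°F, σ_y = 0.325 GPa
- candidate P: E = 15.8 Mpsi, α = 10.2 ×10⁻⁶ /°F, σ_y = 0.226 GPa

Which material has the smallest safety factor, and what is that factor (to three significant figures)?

candidate B, n = 0.368

In consistent units (E in GPa, α in ×10⁻⁶/K, σ_y in MPa):
  candidate H: E = 386.8, α = 7.99, σ_y = 319.2 → σ = 776 MPa, n = 0.411
  candidate C: E = 96.32, α = 0.803, σ_y = 730.8 → σ = 19.4 MPa, n = 37.7
  candidate B: E = 305.6, α = 11.5, σ_y = 325.0 → σ = 884 MPa, n = 0.368
  candidate P: E = 108.9, α = 18.4, σ_y = 226.0 → σ = 502 MPa, n = 0.450
Candidate B has the lowest safety factor, n = 0.368.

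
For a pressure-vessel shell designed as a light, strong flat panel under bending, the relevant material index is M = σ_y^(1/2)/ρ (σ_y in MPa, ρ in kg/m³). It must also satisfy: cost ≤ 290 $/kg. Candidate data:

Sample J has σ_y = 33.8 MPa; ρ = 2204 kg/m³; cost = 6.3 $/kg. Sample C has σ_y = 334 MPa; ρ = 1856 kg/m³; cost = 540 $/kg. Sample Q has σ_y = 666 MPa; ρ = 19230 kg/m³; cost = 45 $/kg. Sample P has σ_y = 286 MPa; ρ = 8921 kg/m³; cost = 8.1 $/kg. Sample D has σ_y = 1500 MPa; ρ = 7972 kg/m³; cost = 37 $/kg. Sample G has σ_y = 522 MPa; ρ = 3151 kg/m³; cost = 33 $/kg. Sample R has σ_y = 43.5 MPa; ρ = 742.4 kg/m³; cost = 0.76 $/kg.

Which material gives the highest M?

Screen on constraints: cost ≤ 290 $/kg. Survivors: sample J, sample Q, sample P, sample D, sample G, sample R.
Evaluate M for each candidate:
  sample R: M = 8.88×10⁻³
  sample G: M = 7.25×10⁻³
  sample D: M = 4.86×10⁻³
  sample J: M = 2.64×10⁻³
  sample P: M = 1.90×10⁻³
  sample Q: M = 1.34×10⁻³
Highest index: sample R.

sample R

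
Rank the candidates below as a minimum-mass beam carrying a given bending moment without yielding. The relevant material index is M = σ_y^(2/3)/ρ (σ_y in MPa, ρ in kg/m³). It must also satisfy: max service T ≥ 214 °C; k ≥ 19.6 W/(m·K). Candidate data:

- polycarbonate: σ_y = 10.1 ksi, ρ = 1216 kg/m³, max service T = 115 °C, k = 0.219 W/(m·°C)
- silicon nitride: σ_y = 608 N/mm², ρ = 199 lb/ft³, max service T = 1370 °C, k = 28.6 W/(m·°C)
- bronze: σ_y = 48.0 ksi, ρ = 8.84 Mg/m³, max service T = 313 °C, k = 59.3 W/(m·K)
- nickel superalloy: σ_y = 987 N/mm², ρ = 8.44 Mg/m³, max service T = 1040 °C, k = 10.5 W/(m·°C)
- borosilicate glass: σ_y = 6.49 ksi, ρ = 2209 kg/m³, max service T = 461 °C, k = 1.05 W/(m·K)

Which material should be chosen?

Screen on constraints: max service T ≥ 214 °C; k ≥ 19.6 W/(m·K). Survivors: silicon nitride, bronze.
Convert each candidate to consistent units, then evaluate M:
  silicon nitride: σ_y = 608.0 MPa, ρ = 3188 kg/m³
  bronze: σ_y = 330.9 MPa, ρ = 8840 kg/m³
  silicon nitride: M = 22.5×10⁻³
  bronze: M = 5.41×10⁻³
Silicon nitride ranks first.

silicon nitride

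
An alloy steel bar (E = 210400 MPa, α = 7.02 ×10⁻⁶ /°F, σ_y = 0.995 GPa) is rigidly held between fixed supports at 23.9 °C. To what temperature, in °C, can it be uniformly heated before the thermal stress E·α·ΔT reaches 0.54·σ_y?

226 °C

E = 210400 MPa = 210.4 GPa.
α = 7.02×10⁻⁶/°F × 9/5 = 12.6×10⁻⁶/K.
σ_y = 0.995 GPa = 995.0 MPa.
E·α·ΔT = 537.3 MPa ⇒ ΔT = 537.3 / (210.4×10³ × 12.6×10⁻⁶) = 202.1 K.
T = 23.9 + 202.1 = 226.0 °C.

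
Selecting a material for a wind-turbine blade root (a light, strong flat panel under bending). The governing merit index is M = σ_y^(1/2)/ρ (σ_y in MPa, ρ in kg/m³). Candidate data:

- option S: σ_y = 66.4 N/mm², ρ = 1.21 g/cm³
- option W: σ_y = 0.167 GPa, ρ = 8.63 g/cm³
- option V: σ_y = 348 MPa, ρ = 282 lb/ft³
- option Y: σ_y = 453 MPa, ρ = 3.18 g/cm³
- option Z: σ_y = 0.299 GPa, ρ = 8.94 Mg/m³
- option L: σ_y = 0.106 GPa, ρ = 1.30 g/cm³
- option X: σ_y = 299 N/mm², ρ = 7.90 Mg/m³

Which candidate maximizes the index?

Convert each candidate to consistent units, then evaluate M:
  option S: σ_y = 66.40 MPa, ρ = 1210 kg/m³
  option W: σ_y = 167.0 MPa, ρ = 8630 kg/m³
  option V: σ_y = 348.0 MPa, ρ = 4517 kg/m³
  option Y: σ_y = 453.0 MPa, ρ = 3180 kg/m³
  option Z: σ_y = 299.0 MPa, ρ = 8940 kg/m³
  option L: σ_y = 106.0 MPa, ρ = 1300 kg/m³
  option X: σ_y = 299.0 MPa, ρ = 7900 kg/m³
  option L: M = 7.92×10⁻³
  option S: M = 6.73×10⁻³
  option Y: M = 6.69×10⁻³
  option V: M = 4.13×10⁻³
  option X: M = 2.19×10⁻³
  option Z: M = 1.93×10⁻³
  option W: M = 1.50×10⁻³
The maximum is for option L.

option L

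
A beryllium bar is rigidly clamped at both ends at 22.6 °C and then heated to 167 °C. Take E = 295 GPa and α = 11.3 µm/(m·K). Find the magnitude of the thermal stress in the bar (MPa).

481 MPa

ΔT = 144.4 K. Constrained thermal stress σ = E·α·ΔT = 295.0×10³ MPa × 11.3×10⁻⁶ × 144.4 = 481 MPa (compressive).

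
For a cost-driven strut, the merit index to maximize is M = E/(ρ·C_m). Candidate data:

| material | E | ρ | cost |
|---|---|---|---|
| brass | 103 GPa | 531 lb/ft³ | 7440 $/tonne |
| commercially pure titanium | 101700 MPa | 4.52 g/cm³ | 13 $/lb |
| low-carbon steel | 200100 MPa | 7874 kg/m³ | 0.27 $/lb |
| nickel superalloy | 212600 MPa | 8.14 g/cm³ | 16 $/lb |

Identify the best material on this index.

low-carbon steel

Normalizing units and computing the index:
  brass: E = 103.0 GPa, ρ = 8506 kg/m³, cost = 7.440 $/kg
  commercially pure titanium: E = 101.7 GPa, ρ = 4520 kg/m³, cost = 28.66 $/kg
  low-carbon steel: E = 200.1 GPa, ρ = 7874 kg/m³, cost = 0.5952 $/kg
  nickel superalloy: E = 212.6 GPa, ρ = 8140 kg/m³, cost = 35.27 $/kg
  low-carbon steel: M = 42.7 MN·m per $
  brass: M = 1.63 MN·m per $
  commercially pure titanium: M = 0.785 MN·m per $
  nickel superalloy: M = 0.740 MN·m per $
Low-carbon steel has the largest M.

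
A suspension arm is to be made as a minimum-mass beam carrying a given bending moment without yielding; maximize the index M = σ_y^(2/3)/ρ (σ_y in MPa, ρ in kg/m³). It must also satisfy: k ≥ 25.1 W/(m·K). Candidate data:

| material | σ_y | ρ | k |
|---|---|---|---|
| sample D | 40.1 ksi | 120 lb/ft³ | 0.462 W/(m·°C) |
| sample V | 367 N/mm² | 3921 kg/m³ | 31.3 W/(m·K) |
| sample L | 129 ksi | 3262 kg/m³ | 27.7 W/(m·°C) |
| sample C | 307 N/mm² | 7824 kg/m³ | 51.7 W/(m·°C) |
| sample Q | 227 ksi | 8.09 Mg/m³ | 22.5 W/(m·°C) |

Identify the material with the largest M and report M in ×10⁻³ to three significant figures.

sample L, M = 28.4×10⁻³

Screen on constraints: k ≥ 25.1 W/(m·K). Survivors: sample V, sample L, sample C.
Normalizing units and computing the index:
  sample V: σ_y = 367.0 MPa, ρ = 3921 kg/m³
  sample L: σ_y = 889.4 MPa, ρ = 3262 kg/m³
  sample C: σ_y = 307.0 MPa, ρ = 7824 kg/m³
  sample L: M = 28.4×10⁻³
  sample V: M = 13.1×10⁻³
  sample C: M = 5.82×10⁻³
Highest index: sample L.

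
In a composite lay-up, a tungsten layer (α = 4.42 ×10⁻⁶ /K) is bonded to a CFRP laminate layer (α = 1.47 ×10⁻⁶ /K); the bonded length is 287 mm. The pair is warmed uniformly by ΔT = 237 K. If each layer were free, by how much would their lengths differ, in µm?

201 µm

Δα = |4.42 − 1.47|×10⁻⁶/K = 2.95×10⁻⁶/K.
ΔL_mismatch = Δα·L·ΔT = 2.95×10⁻⁶ × 287.0 mm × 237.0 K = 201 µm.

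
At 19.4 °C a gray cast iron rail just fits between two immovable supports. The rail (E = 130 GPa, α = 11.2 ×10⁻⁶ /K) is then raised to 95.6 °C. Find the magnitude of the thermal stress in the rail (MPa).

111 MPa

ΔT = 76.20 K. Constrained thermal stress σ = E·α·ΔT = 130.0×10³ MPa × 11.2×10⁻⁶ × 76.20 = 111 MPa (compressive).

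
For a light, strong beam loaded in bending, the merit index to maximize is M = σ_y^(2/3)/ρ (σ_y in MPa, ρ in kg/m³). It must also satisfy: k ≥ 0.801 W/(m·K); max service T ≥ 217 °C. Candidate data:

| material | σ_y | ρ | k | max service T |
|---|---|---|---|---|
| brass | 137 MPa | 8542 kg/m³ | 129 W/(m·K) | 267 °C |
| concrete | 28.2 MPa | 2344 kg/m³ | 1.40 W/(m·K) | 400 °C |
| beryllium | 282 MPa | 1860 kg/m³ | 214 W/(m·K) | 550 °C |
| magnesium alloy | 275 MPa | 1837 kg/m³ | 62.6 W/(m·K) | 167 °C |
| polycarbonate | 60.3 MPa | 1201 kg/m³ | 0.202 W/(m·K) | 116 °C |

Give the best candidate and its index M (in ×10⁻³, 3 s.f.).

beryllium, M = 23.1×10⁻³

Screen on constraints: k ≥ 0.801 W/(m·K); max service T ≥ 217 °C. Survivors: brass, concrete, beryllium.
Per-candidate index values:
  beryllium: M = 23.1×10⁻³
  concrete: M = 3.95×10⁻³
  brass: M = 3.11×10⁻³
Beryllium ranks first.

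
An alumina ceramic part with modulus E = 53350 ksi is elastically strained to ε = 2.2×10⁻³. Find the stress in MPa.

809 MPa

E = 53350 ksi = 367.8 GPa.
σ = E·ε = 367800 MPa × 2.2×10⁻³ = 809 MPa.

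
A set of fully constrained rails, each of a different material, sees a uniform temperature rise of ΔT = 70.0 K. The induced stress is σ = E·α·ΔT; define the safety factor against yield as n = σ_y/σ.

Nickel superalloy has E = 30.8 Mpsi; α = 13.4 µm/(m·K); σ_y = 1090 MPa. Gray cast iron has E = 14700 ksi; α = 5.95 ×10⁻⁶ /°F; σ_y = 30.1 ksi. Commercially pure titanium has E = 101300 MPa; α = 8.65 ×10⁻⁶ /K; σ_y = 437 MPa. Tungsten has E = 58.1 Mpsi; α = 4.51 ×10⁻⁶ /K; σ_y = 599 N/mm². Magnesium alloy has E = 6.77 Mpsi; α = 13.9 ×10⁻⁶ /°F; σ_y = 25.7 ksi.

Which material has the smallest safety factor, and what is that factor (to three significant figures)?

magnesium alloy, n = 2.17

In consistent units (E in GPa, α in ×10⁻⁶/K, σ_y in MPa):
  nickel superalloy: E = 212.4, α = 13.4, σ_y = 1090 → σ = 199 MPa, n = 5.47
  gray cast iron: E = 101.4, α = 10.7, σ_y = 207.5 → σ = 76.0 MPa, n = 2.73
  commercially pure titanium: E = 101.3, α = 8.65, σ_y = 437.0 → σ = 61.3 MPa, n = 7.12
  tungsten: E = 400.6, α = 4.51, σ_y = 599.0 → σ = 126 MPa, n = 4.74
  magnesium alloy: E = 46.68, α = 25.0, σ_y = 177.2 → σ = 81.8 MPa, n = 2.17
Magnesium alloy has the lowest safety factor, n = 2.17.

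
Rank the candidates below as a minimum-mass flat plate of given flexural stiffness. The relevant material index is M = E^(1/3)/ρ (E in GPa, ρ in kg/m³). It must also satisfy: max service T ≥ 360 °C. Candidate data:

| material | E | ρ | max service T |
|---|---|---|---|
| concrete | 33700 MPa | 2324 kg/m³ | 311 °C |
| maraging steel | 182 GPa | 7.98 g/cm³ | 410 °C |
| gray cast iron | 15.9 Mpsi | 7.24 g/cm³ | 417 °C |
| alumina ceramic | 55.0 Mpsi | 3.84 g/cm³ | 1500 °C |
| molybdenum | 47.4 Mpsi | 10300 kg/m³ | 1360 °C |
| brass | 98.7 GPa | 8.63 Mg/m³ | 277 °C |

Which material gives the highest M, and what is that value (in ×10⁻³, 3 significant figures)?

Screen on constraints: max service T ≥ 360 °C. Survivors: maraging steel, gray cast iron, alumina ceramic, molybdenum.
Convert each candidate to consistent units, then evaluate M:
  maraging steel: E = 182.0 GPa, ρ = 7980 kg/m³
  gray cast iron: E = 109.6 GPa, ρ = 7240 kg/m³
  alumina ceramic: E = 379.2 GPa, ρ = 3840 kg/m³
  molybdenum: E = 326.8 GPa, ρ = 10300 kg/m³
  alumina ceramic: M = 1.88×10⁻³
  maraging steel: M = 0.710×10⁻³
  molybdenum: M = 0.669×10⁻³
  gray cast iron: M = 0.661×10⁻³
Alumina ceramic has the largest M.

alumina ceramic, M = 1.88×10⁻³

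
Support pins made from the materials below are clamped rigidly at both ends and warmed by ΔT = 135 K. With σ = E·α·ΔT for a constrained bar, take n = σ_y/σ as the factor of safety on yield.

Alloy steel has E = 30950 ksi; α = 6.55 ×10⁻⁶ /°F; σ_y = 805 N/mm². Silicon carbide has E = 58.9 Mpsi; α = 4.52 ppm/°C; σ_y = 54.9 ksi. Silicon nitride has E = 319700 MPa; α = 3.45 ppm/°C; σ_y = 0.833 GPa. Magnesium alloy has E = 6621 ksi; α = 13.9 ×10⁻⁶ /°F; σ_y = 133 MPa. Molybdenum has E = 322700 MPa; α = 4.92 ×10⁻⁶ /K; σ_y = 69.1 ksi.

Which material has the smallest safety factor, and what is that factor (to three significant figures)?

In consistent units (E in GPa, α in ×10⁻⁶/K, σ_y in MPa):
  alloy steel: E = 213.4, α = 11.8, σ_y = 805.0 → σ = 340 MPa, n = 2.37
  silicon carbide: E = 406.1, α = 4.52, σ_y = 378.5 → σ = 248 MPa, n = 1.53
  silicon nitride: E = 319.7, α = 3.45, σ_y = 833.0 → σ = 149 MPa, n = 5.59
  magnesium alloy: E = 45.65, α = 25.0, σ_y = 133.0 → σ = 154 MPa, n = 0.863
  molybdenum: E = 322.7, α = 4.92, σ_y = 476.4 → σ = 214 MPa, n = 2.22
Smallest n: magnesium alloy with n = 0.863.

magnesium alloy, n = 0.863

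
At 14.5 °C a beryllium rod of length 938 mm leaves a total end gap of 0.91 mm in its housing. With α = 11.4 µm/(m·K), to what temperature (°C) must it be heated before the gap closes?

α·L₀·ΔT = 0.91 mm ⇒ ΔT = 0.91 / (11.4×10⁻⁶ × 938.0) = 85.10 K.
T = 14.5 + 85.10 = 99.60 °C.

99.6 °C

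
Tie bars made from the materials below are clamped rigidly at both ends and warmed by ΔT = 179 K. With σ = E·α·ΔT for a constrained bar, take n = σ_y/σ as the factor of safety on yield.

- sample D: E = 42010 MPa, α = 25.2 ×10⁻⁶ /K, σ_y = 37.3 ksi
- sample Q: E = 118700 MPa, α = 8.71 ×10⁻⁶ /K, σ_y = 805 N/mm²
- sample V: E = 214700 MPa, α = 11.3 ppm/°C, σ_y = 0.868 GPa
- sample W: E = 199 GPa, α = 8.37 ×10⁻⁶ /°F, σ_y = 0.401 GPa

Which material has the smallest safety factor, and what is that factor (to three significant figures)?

sample W, n = 0.747

Per material, after unit conversion:
  sample D: E = 42.01, α = 25.2, σ_y = 257.2 → σ = 189 MPa, n = 1.36
  sample Q: E = 118.7, α = 8.71, σ_y = 805.0 → σ = 185 MPa, n = 4.35
  sample V: E = 214.7, α = 11.3, σ_y = 868.0 → σ = 434 MPa, n = 2.00
  sample W: E = 199.0, α = 15.1, σ_y = 401.0 → σ = 537 MPa, n = 0.747
Sample W has the lowest safety factor, n = 0.747.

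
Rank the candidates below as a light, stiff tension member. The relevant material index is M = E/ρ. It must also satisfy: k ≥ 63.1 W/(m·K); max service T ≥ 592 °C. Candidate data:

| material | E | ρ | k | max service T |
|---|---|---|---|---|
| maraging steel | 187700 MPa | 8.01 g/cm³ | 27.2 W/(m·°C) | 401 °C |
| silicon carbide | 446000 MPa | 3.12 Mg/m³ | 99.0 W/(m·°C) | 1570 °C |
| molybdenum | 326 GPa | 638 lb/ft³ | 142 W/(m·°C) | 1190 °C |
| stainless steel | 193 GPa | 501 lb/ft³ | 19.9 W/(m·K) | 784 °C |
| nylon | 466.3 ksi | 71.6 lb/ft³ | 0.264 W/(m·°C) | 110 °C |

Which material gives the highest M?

Screen on constraints: k ≥ 63.1 W/(m·K); max service T ≥ 592 °C. Survivors: silicon carbide, molybdenum.
In SI units:
  silicon carbide: E = 446.0 GPa, ρ = 3120 kg/m³
  molybdenum: E = 326.0 GPa, ρ = 10220 kg/m³
  silicon carbide: M = 143 MN·m/kg
  molybdenum: M = 31.9 MN·m/kg
The maximum is for silicon carbide.

silicon carbide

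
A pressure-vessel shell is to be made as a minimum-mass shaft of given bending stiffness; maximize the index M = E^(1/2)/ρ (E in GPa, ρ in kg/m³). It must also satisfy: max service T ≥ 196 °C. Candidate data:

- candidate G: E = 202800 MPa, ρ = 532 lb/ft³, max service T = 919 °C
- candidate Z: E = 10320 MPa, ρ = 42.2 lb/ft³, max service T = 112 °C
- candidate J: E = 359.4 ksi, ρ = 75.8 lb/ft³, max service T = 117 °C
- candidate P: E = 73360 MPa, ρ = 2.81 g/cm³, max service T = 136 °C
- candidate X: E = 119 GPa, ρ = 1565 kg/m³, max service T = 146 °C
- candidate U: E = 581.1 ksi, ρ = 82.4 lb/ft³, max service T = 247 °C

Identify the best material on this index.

candidate G

Screen on constraints: max service T ≥ 196 °C. Survivors: candidate G, candidate U.
After converting to SI:
  candidate G: E = 202.8 GPa, ρ = 8522 kg/m³
  candidate U: E = 4.007 GPa, ρ = 1320 kg/m³
  candidate G: M = 1.67×10⁻³
  candidate U: M = 1.52×10⁻³
Candidate G ranks first.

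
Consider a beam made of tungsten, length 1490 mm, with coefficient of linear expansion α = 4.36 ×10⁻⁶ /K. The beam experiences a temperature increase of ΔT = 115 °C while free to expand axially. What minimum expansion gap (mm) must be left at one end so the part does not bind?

0.747 mm

ΔL = α·L₀·ΔT = 4.36×10⁻⁶ × 1490 mm × 115.0 K = 0.747 mm.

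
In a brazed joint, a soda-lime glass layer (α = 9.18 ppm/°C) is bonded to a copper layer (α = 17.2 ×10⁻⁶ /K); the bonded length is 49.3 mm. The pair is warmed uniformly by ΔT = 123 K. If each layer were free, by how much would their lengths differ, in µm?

48.6 µm

Δα = |9.18 − 17.2|×10⁻⁶/K = 8.02×10⁻⁶/K.
ΔL_mismatch = Δα·L·ΔT = 8.02×10⁻⁶ × 49.3 mm × 123.0 K = 48.6 µm.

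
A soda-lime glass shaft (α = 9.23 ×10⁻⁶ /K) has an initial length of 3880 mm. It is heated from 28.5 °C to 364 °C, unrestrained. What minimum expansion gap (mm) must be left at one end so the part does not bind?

ΔT = 364 − 28.5 = 335.5 K.
ΔL = α·L₀·ΔT = 9.23×10⁻⁶ × 3880 mm × 335.5 K = 12.0 mm.

12.0 mm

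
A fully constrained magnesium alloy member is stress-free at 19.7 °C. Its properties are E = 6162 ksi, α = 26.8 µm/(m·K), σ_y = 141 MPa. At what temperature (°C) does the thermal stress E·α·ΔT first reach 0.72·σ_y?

E = 6162 ksi = 42.49 GPa.
E·α·ΔT = 101.5 MPa ⇒ ΔT = 101.5 / (42.49×10³ × 26.8×10⁻⁶) = 89.16 K.
T = 19.7 + 89.16 = 108.9 °C.

109 °C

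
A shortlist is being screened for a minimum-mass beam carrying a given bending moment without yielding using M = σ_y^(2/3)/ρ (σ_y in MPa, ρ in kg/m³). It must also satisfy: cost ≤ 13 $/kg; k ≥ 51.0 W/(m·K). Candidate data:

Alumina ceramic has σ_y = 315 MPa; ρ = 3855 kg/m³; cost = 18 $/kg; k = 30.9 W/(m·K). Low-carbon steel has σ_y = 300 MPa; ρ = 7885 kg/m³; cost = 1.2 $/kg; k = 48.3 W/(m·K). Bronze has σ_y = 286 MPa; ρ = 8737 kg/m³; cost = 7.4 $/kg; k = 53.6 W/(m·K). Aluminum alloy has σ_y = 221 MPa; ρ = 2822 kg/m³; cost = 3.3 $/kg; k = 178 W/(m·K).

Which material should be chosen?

Screen on constraints: cost ≤ 13 $/kg; k ≥ 51.0 W/(m·K). Survivors: bronze, aluminum alloy.
Per-candidate index values:
  aluminum alloy: M = 13.0×10⁻³
  bronze: M = 4.97×10⁻³
The maximum is for aluminum alloy.

aluminum alloy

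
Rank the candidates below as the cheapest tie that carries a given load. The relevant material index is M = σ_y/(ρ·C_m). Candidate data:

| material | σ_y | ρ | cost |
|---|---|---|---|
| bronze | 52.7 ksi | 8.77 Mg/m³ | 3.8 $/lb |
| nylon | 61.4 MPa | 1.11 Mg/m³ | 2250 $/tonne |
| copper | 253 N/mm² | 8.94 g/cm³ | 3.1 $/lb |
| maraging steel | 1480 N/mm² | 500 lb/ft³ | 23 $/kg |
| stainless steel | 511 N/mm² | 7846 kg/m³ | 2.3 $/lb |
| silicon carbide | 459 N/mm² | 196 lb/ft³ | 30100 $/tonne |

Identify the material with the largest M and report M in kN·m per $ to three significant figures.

nylon, M = 24.6 kN·m per $

After converting to SI:
  bronze: σ_y = 363.4 MPa, ρ = 8770 kg/m³, cost = 8.377 $/kg
  nylon: σ_y = 61.40 MPa, ρ = 1110 kg/m³, cost = 2.250 $/kg
  copper: σ_y = 253.0 MPa, ρ = 8940 kg/m³, cost = 6.834 $/kg
  maraging steel: σ_y = 1480 MPa, ρ = 8009 kg/m³, cost = 23.00 $/kg
  stainless steel: σ_y = 511.0 MPa, ρ = 7846 kg/m³, cost = 5.071 $/kg
  silicon carbide: σ_y = 459.0 MPa, ρ = 3140 kg/m³, cost = 30.10 $/kg
  nylon: M = 24.6 kN·m per $
  stainless steel: M = 12.8 kN·m per $
  maraging steel: M = 8.03 kN·m per $
  bronze: M = 4.95 kN·m per $
  silicon carbide: M = 4.86 kN·m per $
  copper: M = 4.14 kN·m per $
Highest index: nylon.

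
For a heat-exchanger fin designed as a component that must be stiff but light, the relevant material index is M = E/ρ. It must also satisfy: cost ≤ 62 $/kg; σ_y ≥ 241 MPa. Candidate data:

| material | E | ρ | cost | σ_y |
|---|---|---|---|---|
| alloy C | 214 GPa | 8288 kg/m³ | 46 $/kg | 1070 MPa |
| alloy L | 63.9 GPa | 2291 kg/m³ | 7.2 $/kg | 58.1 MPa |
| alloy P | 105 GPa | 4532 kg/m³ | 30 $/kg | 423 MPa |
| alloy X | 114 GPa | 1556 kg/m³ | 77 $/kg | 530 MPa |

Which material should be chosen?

Screen on constraints: cost ≤ 62 $/kg; σ_y ≥ 241 MPa. Survivors: alloy C, alloy P.
Per-candidate index values:
  alloy C: M = 25.8 MN·m/kg
  alloy P: M = 23.2 MN·m/kg
The maximum is for alloy C.

alloy C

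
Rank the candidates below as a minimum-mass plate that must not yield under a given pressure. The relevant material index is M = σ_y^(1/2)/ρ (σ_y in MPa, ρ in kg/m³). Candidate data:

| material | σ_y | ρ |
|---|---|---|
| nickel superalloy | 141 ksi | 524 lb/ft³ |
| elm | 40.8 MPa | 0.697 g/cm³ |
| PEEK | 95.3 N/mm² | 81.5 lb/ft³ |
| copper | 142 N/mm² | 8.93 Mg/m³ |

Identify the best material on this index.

After converting to SI:
  nickel superalloy: σ_y = 972.2 MPa, ρ = 8394 kg/m³
  elm: σ_y = 40.80 MPa, ρ = 697.0 kg/m³
  PEEK: σ_y = 95.30 MPa, ρ = 1306 kg/m³
  copper: σ_y = 142.0 MPa, ρ = 8930 kg/m³
  elm: M = 9.16×10⁻³
  PEEK: M = 7.48×10⁻³
  nickel superalloy: M = 3.71×10⁻³
  copper: M = 1.33×10⁻³
The maximum is for elm.

elm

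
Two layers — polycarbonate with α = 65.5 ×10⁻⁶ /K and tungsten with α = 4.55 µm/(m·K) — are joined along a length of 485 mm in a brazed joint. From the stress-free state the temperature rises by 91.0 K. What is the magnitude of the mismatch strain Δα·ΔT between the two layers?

Δα = |65.5 − 4.55|×10⁻⁶/K = 61.0×10⁻⁶/K.
Mismatch strain = Δα·ΔT = 61.0×10⁻⁶ × 91.0 = 5.55×10⁻³.

5.55×10⁻³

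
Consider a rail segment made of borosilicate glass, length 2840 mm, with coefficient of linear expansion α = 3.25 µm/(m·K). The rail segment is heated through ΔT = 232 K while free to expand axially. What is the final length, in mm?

2842.1 mm

ΔL = α·L₀·ΔT = 3.25×10⁻⁶ × 2840 mm × 232.0 K = 2.14 mm.
L = L₀ + ΔL = 2840 + 2.14 = 2842.1 mm.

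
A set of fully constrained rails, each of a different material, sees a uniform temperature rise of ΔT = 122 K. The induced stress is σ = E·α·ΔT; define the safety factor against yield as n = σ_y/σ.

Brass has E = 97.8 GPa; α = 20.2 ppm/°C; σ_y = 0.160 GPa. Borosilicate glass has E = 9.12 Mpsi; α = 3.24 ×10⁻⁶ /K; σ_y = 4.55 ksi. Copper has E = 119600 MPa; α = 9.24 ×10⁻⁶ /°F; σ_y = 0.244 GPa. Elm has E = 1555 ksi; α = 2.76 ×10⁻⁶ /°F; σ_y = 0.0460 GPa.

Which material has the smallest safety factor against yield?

brass

Per material, after unit conversion:
  brass: E = 97.80, α = 20.2, σ_y = 160.0 → σ = 241 MPa, n = 0.664
  borosilicate glass: E = 62.88, α = 3.24, σ_y = 31.37 → σ = 24.9 MPa, n = 1.26
  copper: E = 119.6, α = 16.6, σ_y = 244.0 → σ = 243 MPa, n = 1.01
  elm: E = 10.72, α = 4.97, σ_y = 46.00 → σ = 6.50 MPa, n = 7.08
Brass has the lowest safety factor, n = 0.664.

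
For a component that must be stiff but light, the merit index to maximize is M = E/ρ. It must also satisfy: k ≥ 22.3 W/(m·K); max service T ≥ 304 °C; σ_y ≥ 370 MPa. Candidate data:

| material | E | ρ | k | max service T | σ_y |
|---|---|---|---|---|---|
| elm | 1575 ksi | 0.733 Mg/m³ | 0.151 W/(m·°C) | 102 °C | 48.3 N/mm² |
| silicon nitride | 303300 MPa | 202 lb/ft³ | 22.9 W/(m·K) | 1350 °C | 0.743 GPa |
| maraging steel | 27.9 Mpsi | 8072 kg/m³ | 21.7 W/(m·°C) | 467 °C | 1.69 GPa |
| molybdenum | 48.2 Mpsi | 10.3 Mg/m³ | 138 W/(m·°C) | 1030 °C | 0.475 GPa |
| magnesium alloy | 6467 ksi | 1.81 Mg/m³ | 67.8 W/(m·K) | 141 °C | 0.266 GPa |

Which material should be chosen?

silicon nitride

Screen on constraints: k ≥ 22.3 W/(m·K); max service T ≥ 304 °C; σ_y ≥ 370 MPa. Survivors: silicon nitride, molybdenum.
Putting every candidate on a common basis:
  silicon nitride: E = 303.3 GPa, ρ = 3236 kg/m³
  molybdenum: E = 332.3 GPa, ρ = 10300 kg/m³
  silicon nitride: M = 93.7 MN·m/kg
  molybdenum: M = 32.3 MN·m/kg
Highest index: silicon nitride.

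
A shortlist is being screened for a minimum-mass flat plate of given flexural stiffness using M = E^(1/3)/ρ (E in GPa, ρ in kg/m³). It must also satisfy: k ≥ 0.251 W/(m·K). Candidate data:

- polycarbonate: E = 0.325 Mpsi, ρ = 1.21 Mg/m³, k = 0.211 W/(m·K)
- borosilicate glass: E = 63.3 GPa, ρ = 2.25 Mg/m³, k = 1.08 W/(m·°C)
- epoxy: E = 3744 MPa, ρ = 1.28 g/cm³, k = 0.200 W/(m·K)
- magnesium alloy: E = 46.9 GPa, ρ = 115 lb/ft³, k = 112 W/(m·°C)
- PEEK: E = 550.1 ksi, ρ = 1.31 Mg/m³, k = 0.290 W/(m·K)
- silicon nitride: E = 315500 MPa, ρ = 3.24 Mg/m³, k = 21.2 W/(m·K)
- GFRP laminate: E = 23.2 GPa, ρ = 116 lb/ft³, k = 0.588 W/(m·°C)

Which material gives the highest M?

silicon nitride

Screen on constraints: k ≥ 0.251 W/(m·K). Survivors: borosilicate glass, magnesium alloy, PEEK, silicon nitride, GFRP laminate.
Putting every candidate on a common basis:
  borosilicate glass: E = 63.30 GPa, ρ = 2250 kg/m³
  magnesium alloy: E = 46.90 GPa, ρ = 1842 kg/m³
  PEEK: E = 3.793 GPa, ρ = 1310 kg/m³
  silicon nitride: E = 315.5 GPa, ρ = 3240 kg/m³
  GFRP laminate: E = 23.20 GPa, ρ = 1858 kg/m³
  silicon nitride: M = 2.10×10⁻³
  magnesium alloy: M = 1.96×10⁻³
  borosilicate glass: M = 1.77×10⁻³
  GFRP laminate: M = 1.53×10⁻³
  PEEK: M = 1.19×10⁻³
Silicon nitride has the largest M.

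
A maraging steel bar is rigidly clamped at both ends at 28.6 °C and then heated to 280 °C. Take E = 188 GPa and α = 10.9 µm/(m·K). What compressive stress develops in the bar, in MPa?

515 MPa

ΔT = 251.4 K. Constrained thermal stress σ = E·α·ΔT = 188.0×10³ MPa × 10.9×10⁻⁶ × 251.4 = 515 MPa (compressive).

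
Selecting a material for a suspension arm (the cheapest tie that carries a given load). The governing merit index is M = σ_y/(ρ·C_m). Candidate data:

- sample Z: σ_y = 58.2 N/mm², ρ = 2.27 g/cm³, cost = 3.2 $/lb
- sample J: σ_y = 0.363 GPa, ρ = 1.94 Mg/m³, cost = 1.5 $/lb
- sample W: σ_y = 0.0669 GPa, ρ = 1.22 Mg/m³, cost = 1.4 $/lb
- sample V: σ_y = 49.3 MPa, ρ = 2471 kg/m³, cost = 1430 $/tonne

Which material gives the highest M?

Convert each candidate to consistent units, then evaluate M:
  sample Z: σ_y = 58.20 MPa, ρ = 2270 kg/m³, cost = 7.055 $/kg
  sample J: σ_y = 363.0 MPa, ρ = 1940 kg/m³, cost = 3.307 $/kg
  sample W: σ_y = 66.90 MPa, ρ = 1220 kg/m³, cost = 3.086 $/kg
  sample V: σ_y = 49.30 MPa, ρ = 2471 kg/m³, cost = 1.430 $/kg
  sample J: M = 56.6 kN·m per $
  sample W: M = 17.8 kN·m per $
  sample V: M = 14.0 kN·m per $
  sample Z: M = 3.63 kN·m per $
Sample J has the largest M.

sample J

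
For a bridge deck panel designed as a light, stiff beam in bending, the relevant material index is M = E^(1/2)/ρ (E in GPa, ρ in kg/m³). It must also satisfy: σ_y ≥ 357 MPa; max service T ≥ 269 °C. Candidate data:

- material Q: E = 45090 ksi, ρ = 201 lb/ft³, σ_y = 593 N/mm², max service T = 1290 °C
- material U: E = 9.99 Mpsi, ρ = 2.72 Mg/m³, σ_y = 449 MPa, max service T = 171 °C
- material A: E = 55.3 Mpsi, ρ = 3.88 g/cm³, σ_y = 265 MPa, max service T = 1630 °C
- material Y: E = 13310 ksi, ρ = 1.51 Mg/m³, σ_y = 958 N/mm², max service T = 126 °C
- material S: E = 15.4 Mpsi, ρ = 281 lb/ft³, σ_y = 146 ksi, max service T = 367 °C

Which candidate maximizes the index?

material Q

Screen on constraints: σ_y ≥ 357 MPa; max service T ≥ 269 °C. Survivors: material Q, material S.
Normalizing units and computing the index:
  material Q: E = 310.9 GPa, ρ = 3220 kg/m³
  material S: E = 106.2 GPa, ρ = 4501 kg/m³
  material Q: M = 5.48×10⁻³
  material S: M = 2.29×10⁻³
Material Q ranks first.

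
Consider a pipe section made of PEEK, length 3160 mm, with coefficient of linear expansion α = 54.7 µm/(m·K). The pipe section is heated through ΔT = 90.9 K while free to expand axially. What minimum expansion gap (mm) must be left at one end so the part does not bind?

ΔL = α·L₀·ΔT = 54.7×10⁻⁶ × 3160 mm × 90.90 K = 15.7 mm.

15.7 mm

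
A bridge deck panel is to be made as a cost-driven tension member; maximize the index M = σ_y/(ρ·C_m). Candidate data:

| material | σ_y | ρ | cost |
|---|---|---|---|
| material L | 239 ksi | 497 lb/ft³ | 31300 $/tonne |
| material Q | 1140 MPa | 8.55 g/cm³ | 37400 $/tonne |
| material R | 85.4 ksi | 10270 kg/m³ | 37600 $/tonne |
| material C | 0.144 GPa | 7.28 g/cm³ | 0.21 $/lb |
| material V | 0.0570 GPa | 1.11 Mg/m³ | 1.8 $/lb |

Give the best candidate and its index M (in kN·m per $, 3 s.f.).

Putting every candidate on a common basis:
  material L: σ_y = 1648 MPa, ρ = 7961 kg/m³, cost = 31.30 $/kg
  material Q: σ_y = 1140 MPa, ρ = 8550 kg/m³, cost = 37.40 $/kg
  material R: σ_y = 588.8 MPa, ρ = 10270 kg/m³, cost = 37.60 $/kg
  material C: σ_y = 144.0 MPa, ρ = 7280 kg/m³, cost = 0.4630 $/kg
  material V: σ_y = 57.00 MPa, ρ = 1110 kg/m³, cost = 3.968 $/kg
  material C: M = 42.7 kN·m per $
  material V: M = 12.9 kN·m per $
  material L: M = 6.61 kN·m per $
  material Q: M = 3.57 kN·m per $
  material R: M = 1.52 kN·m per $
Highest index: material C.

material C, M = 42.7 kN·m per $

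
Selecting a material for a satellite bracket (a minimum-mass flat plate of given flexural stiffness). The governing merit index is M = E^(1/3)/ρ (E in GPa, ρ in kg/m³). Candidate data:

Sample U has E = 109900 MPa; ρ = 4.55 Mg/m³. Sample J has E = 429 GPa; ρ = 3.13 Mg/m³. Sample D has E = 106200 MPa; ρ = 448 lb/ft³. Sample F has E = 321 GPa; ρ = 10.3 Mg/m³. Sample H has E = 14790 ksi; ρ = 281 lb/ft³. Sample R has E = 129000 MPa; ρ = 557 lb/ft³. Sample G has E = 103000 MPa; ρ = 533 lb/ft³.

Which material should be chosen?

Putting every candidate on a common basis:
  sample U: E = 109.9 GPa, ρ = 4550 kg/m³
  sample J: E = 429.0 GPa, ρ = 3130 kg/m³
  sample D: E = 106.2 GPa, ρ = 7176 kg/m³
  sample F: E = 321.0 GPa, ρ = 10300 kg/m³
  sample H: E = 102.0 GPa, ρ = 4501 kg/m³
  sample R: E = 129.0 GPa, ρ = 8922 kg/m³
  sample G: E = 103.0 GPa, ρ = 8538 kg/m³
  sample J: M = 2.41×10⁻³
  sample U: M = 1.05×10⁻³
  sample H: M = 1.04×10⁻³
  sample F: M = 0.665×10⁻³
  sample D: M = 0.660×10⁻³
  sample R: M = 0.566×10⁻³
  sample G: M = 0.549×10⁻³
Sample J has the largest M.

sample J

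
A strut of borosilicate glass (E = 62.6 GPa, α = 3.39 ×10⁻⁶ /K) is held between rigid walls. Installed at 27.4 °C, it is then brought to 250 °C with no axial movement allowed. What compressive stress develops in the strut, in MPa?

47.2 MPa

ΔT = 222.6 K. Constrained thermal stress σ = E·α·ΔT = 62.60×10³ MPa × 3.39×10⁻⁶ × 222.6 = 47.2 MPa (compressive).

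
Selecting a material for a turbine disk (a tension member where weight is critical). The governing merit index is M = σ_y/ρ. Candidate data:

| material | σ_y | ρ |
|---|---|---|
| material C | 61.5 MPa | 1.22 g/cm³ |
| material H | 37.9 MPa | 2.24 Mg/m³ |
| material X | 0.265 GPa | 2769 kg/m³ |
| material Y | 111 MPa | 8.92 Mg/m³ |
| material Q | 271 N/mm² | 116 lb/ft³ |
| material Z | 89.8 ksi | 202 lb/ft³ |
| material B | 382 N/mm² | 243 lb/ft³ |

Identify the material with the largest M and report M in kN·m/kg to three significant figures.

material Z, M = 191 kN·m/kg

Normalizing units and computing the index:
  material C: σ_y = 61.50 MPa, ρ = 1220 kg/m³
  material H: σ_y = 37.90 MPa, ρ = 2240 kg/m³
  material X: σ_y = 265.0 MPa, ρ = 2769 kg/m³
  material Y: σ_y = 111.0 MPa, ρ = 8920 kg/m³
  material Q: σ_y = 271.0 MPa, ρ = 1858 kg/m³
  material Z: σ_y = 619.1 MPa, ρ = 3236 kg/m³
  material B: σ_y = 382.0 MPa, ρ = 3892 kg/m³
  material Z: M = 191 kN·m/kg
  material Q: M = 146 kN·m/kg
  material B: M = 98.1 kN·m/kg
  material X: M = 95.7 kN·m/kg
  material C: M = 50.4 kN·m/kg
  material H: M = 16.9 kN·m/kg
  material Y: M = 12.4 kN·m/kg
Highest index: material Z.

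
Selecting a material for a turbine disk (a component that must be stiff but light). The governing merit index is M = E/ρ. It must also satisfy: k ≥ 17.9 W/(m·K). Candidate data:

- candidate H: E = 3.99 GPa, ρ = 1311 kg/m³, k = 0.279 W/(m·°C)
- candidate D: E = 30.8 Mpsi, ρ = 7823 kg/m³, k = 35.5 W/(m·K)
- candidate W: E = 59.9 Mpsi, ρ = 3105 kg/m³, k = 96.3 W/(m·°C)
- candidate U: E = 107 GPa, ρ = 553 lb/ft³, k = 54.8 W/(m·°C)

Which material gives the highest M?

Screen on constraints: k ≥ 17.9 W/(m·K). Survivors: candidate D, candidate W, candidate U.
After converting to SI:
  candidate D: E = 212.4 GPa, ρ = 7823 kg/m³
  candidate W: E = 413.0 GPa, ρ = 3105 kg/m³
  candidate U: E = 107.0 GPa, ρ = 8858 kg/m³
  candidate W: M = 133 MN·m/kg
  candidate D: M = 27.1 MN·m/kg
  candidate U: M = 12.1 MN·m/kg
Highest index: candidate W.

candidate W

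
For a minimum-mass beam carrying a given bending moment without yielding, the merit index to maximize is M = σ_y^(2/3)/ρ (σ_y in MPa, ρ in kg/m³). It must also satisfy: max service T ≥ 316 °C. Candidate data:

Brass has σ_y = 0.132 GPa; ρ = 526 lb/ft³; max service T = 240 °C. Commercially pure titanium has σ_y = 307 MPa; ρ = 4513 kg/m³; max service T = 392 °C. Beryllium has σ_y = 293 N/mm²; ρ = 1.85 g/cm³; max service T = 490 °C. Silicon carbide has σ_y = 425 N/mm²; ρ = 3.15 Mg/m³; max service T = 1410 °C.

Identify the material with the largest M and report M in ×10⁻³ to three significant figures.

Screen on constraints: max service T ≥ 316 °C. Survivors: commercially pure titanium, beryllium, silicon carbide.
Putting every candidate on a common basis:
  commercially pure titanium: σ_y = 307.0 MPa, ρ = 4513 kg/m³
  beryllium: σ_y = 293.0 MPa, ρ = 1850 kg/m³
  silicon carbide: σ_y = 425.0 MPa, ρ = 3150 kg/m³
  beryllium: M = 23.8×10⁻³
  silicon carbide: M = 17.9×10⁻³
  commercially pure titanium: M = 10.1×10⁻³
Beryllium ranks first.

beryllium, M = 23.8×10⁻³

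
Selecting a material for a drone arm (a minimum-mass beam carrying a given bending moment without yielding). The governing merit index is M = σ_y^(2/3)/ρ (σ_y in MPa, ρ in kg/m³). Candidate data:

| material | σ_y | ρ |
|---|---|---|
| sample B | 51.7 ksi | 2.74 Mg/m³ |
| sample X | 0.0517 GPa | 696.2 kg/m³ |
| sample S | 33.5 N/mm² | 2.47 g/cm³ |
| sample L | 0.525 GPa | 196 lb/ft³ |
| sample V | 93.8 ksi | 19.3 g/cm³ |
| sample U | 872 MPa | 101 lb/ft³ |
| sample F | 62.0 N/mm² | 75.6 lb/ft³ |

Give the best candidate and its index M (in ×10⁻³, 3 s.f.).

sample U, M = 56.4×10⁻³

Normalizing units and computing the index:
  sample B: σ_y = 356.5 MPa, ρ = 2740 kg/m³
  sample X: σ_y = 51.70 MPa, ρ = 696.2 kg/m³
  sample S: σ_y = 33.50 MPa, ρ = 2470 kg/m³
  sample L: σ_y = 525.0 MPa, ρ = 3140 kg/m³
  sample V: σ_y = 646.7 MPa, ρ = 19300 kg/m³
  sample U: σ_y = 872.0 MPa, ρ = 1618 kg/m³
  sample F: σ_y = 62.00 MPa, ρ = 1211 kg/m³
  sample U: M = 56.4×10⁻³
  sample L: M = 20.7×10⁻³
  sample X: M = 19.9×10⁻³
  sample B: M = 18.3×10⁻³
  sample F: M = 12.9×10⁻³
  sample S: M = 4.21×10⁻³
  sample V: M = 3.87×10⁻³
Highest index: sample U.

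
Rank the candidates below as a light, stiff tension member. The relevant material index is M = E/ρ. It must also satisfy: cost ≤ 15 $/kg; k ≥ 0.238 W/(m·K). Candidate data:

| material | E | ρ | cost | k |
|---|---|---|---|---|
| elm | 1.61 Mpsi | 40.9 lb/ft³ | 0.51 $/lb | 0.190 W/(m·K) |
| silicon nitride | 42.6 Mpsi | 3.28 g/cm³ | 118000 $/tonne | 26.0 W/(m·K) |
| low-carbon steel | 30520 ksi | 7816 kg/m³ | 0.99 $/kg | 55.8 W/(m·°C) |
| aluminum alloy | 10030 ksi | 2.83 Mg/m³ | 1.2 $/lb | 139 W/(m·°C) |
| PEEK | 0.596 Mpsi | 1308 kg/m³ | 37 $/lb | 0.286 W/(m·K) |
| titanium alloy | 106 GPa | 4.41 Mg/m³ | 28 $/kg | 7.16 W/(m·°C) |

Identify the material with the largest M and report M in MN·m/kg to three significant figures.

low-carbon steel, M = 26.9 MN·m/kg

Screen on constraints: cost ≤ 15 $/kg; k ≥ 0.238 W/(m·K). Survivors: low-carbon steel, aluminum alloy.
Putting every candidate on a common basis:
  low-carbon steel: E = 210.4 GPa, ρ = 7816 kg/m³
  aluminum alloy: E = 69.15 GPa, ρ = 2830 kg/m³
  low-carbon steel: M = 26.9 MN·m/kg
  aluminum alloy: M = 24.4 MN·m/kg
The maximum is for low-carbon steel.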